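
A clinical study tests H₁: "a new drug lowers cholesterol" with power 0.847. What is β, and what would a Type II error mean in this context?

β = 1 - power = 1 - 0.847 = 0.153. A Type II error is failing to reject H₀ when H₀ is false (false negative) — here, failing to conclude that a new drug lowers cholesterol when in fact it is true. Consequence: shelving an effective drug — patients miss out on a treatment that would have helped.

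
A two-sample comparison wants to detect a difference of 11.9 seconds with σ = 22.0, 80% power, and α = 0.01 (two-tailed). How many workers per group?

n per group = 2(z_α/2 + z_β)²σ²/d² = 2×(2.576 + 0.84)²×22.0²/11.9² = 79.8 → n = 80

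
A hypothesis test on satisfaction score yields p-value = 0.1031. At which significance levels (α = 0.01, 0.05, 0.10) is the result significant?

p = 0.1031. Not significant at any of the given levels.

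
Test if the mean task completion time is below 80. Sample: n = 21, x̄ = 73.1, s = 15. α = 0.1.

t = (73.1 - 80)/(15/√21) = -2.108, df = 20. Critical t = -1.325. Reject H₀.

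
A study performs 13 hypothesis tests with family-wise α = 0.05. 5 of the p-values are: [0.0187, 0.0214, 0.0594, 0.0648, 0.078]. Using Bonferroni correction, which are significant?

Bonferroni α = 0.05/13 = 0.00385. None of the given p-values are significant.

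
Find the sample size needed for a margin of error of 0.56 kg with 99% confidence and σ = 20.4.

n = (z*σ/E)² = (2.576×20.4/0.56)² = 8805.9 → n = 8806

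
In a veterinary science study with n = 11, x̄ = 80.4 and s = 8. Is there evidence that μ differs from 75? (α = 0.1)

t = (x̄ - μ₀)/(s/√n) = (80.4 - 75)/(8/√11) = 2.239. df = 10, critical t = ±1.812. Reject H₀.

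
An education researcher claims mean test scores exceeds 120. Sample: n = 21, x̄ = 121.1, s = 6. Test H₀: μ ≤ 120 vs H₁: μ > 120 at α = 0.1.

t = (121.1 - 120)/(6/√21) = 0.84, df = 20. Critical t = 1.325. Fail to reject H₀.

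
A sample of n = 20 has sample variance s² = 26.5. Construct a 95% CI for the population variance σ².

df = 19. χ²_{0.025} = 32.852, χ²_{0.975} = 8.907. CI for σ² = ((n-1)s²/χ²_{α/2}, (n-1)s²/χ²_{1-α/2}) = (19·26.5/32.852, 19·26.5/8.907) = (15.33, 56.53)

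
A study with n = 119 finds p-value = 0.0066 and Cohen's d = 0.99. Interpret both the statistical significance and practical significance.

Statistically significant (p = 0.0066 < 0.05). Cohen's d = 0.99 indicates a large effect size. Both statistical and practical significance should be considered.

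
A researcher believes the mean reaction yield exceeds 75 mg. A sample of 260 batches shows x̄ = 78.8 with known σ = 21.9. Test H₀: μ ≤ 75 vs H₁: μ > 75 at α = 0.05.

z = 2.798. Critical value: 1.645. Reject H₀.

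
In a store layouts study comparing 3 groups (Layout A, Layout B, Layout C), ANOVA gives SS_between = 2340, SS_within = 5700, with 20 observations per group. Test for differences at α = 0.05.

df_between = 2, df_within = 57. F = MS_between/MS_within = 1170.0/100.0 = 11.7. F_crit ≈ 3.159. Reject H₀. At least one mean differs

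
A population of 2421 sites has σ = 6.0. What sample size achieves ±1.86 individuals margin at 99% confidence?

Without FPC: n₀ = (2.576×6.0/1.86)² = 69.051. With FPC: n = n₀N/(n₀+N-1) = 67.2 → n = 68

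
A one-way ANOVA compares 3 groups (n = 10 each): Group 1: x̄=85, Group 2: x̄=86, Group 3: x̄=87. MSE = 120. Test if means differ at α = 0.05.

Grand mean = 86.0. SS_between = 20.0, MS_between = 10.0. F = 0.083, F_crit ≈ 3.354. Fail to reject H₀.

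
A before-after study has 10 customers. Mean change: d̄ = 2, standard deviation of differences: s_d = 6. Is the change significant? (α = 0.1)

t = d̄/(s_d/√n) = 2/(6/√10) = 1.054. df = 9, critical t = ±1.833. Fail to reject H₀.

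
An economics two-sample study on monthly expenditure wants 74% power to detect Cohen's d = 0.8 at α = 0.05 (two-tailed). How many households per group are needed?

z_{α/2} = 1.96, z_β = Φ⁻¹(0.74) = 0.643. For large effect (d = 0.8): n per group = 2(z_{α/2} + z_β)²/d² = 2(1.96 + 0.643)²/0.8² = 21.2 → 22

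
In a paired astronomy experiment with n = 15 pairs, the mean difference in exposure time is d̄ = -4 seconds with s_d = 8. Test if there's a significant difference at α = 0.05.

t = d̄/(s_d/√n) = -4/(8/√15) = -1.936. df = 14, critical t = ±2.145. Fail to reject H₀.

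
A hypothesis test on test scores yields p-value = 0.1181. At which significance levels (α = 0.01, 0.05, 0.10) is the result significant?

p = 0.1181. Not significant at any of the given levels.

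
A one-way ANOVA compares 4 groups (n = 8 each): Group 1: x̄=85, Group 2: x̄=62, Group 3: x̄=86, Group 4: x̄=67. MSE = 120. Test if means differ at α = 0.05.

Grand mean = 75.0. SS_between = 3632.0, MS_between = 1210.67. F = 10.089, F_crit ≈ 2.947. Reject H₀.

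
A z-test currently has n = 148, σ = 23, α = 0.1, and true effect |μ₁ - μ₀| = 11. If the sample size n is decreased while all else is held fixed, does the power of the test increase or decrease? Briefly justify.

Power decreases: a smaller n inflates the standard error σ/√n, pulling the sampling distribution under H₁ back toward the critical value.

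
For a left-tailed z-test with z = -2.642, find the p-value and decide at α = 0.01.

p = P(Z < -2.642) = Φ(-2.642) ≈ 0.0041. Since p < 0.01, reject H₀ (significant) at α = 0.01.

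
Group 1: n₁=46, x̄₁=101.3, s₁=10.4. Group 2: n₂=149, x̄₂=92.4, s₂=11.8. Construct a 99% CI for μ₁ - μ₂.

Difference = 8.9. SE = √(10.4²/46 + 11.8²/149) = 1.813. CI = (4.23, 13.57)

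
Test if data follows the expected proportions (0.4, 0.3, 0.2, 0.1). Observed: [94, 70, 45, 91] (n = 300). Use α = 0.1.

Expected: [120.0, 90.0, 60.0, 30.0]. χ² = 137.861. df = 3, critical = 6.251. Reject H₀.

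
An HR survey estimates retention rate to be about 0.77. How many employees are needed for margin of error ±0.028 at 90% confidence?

n = z²p(1-p)/E² = 1.645²×0.77×0.23/0.028² = 611.3 → n = 612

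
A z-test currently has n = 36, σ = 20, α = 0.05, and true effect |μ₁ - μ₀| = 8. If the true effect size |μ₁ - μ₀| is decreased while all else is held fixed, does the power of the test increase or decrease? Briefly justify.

Power decreases: a smaller true effect decreases the non-centrality λ = |μ₁ - μ₀|/(σ/√n).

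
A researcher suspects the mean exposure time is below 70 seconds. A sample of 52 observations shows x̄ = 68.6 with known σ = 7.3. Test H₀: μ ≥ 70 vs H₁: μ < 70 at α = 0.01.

z = -1.383. Critical value: -2.33. Fail to reject H₀.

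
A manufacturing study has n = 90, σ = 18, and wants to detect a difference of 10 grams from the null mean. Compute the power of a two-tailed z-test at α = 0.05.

SE = σ/√n = 18/√90 = 1.897. Non-centrality λ = d/SE = 10/1.897 = 5.27. Power ≈ Φ(λ - z_{α/2}) = Φ(5.27 - 1.96) = Φ(3.31) = 1.0.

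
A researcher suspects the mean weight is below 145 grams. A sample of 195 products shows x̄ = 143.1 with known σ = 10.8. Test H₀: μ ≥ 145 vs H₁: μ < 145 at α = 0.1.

z = -2.457. Critical value: -1.28. Reject H₀.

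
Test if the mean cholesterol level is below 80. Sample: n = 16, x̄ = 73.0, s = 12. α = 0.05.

t = (73.0 - 80)/(12/√16) = -2.333, df = 15. Critical t = -1.753. Reject H₀.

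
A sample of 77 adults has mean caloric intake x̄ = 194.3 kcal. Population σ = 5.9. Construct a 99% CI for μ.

CI = x̄ ± z*(σ/√n) = 194.3 ± 2.576(5.9/√77) = 194.3 ± 1.73 = (192.57, 196.03)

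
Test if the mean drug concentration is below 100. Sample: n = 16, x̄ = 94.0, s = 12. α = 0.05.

t = (94.0 - 100)/(12/√16) = -2.0, df = 15. Critical t = -1.753. Reject H₀.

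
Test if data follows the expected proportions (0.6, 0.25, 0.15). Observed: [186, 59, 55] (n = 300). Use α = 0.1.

Expected: [180.0, 75.0, 45.0]. χ² = 5.836. df = 2, critical = 4.605. Reject H₀.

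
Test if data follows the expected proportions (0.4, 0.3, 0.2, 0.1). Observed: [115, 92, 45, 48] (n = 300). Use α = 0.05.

Expected: [120.0, 90.0, 60.0, 30.0]. χ² = 14.803. df = 3, critical = 7.815. Reject H₀.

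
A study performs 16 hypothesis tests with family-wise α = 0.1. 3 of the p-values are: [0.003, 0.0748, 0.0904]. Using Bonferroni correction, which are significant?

Bonferroni α = 0.1/16 = 0.00625. Significant p-values: [0.003]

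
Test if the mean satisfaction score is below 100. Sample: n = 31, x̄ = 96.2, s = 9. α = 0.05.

t = (96.2 - 100)/(9/√31) = -2.351, df = 30. Critical t = -1.697. Reject H₀.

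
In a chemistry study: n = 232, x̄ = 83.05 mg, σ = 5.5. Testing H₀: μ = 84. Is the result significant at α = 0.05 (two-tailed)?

z = (83.05 - 84)/(5.5/√232) = -2.631. Since |z| > 1.96, significant at α = 0.05.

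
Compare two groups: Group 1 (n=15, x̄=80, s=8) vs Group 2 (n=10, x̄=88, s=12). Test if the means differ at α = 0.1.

Pooled sp = 9.76. t = -2.007, df = 23. Critical t = ±1.714. Reject H₀.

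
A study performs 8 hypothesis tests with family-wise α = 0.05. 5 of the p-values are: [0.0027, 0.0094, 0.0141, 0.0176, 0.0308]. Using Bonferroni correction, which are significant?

Bonferroni α = 0.05/8 = 0.00625. Significant p-values: [0.0027]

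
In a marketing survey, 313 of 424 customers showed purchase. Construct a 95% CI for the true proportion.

p̂ = 0.738. CI = p̂ ± z*√(p̂(1-p̂)/n) = (0.696, 0.78)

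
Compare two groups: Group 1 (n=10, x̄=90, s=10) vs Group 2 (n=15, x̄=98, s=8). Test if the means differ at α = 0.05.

Pooled sp = 8.84. t = -2.218, df = 23. Critical t = ±2.069. Reject H₀.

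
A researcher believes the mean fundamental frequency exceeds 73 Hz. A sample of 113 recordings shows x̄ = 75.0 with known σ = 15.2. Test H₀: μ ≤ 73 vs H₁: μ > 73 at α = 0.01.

z = 1.399. Critical value: 2.33. Fail to reject H₀.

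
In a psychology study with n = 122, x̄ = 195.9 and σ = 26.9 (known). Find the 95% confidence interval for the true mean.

CI = x̄ ± z*(σ/√n) = 195.9 ± 1.96(26.9/√122) = 195.9 ± 4.77 = (191.13, 200.67)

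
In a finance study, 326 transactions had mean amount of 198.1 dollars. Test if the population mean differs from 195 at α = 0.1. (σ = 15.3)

z = (x̄ - μ₀)/(σ/√n) = (198.1 - 195)/(15.3/√326) = 3.658. Critical value: ±1.645. Since |3.658| > 1.645, Reject H₀.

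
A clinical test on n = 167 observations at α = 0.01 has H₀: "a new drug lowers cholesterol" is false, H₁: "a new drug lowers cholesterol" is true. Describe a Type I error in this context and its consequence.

Type I error: rejecting H₀ when it is true — concluding that a new drug lowers cholesterol when in fact it is not. Consequence: approving an ineffective drug — patients take a useless medication and may skip effective alternatives.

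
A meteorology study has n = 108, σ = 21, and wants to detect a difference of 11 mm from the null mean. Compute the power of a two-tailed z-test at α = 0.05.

SE = σ/√n = 21/√108 = 2.021. Non-centrality λ = d/SE = 11/2.021 = 5.444. Power ≈ Φ(λ - z_{α/2}) = Φ(5.444 - 1.96) = Φ(3.484) = 1.0.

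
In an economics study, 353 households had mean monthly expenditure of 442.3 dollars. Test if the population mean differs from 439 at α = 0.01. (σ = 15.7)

z = (x̄ - μ₀)/(σ/√n) = (442.3 - 439)/(15.7/√353) = 3.949. Critical value: ±2.576. Since |3.949| > 2.576, Reject H₀.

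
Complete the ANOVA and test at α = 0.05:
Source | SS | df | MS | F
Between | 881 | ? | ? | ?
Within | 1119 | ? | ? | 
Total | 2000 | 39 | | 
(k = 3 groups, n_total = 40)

df_between = 2, df_within = 37. MS_between = 440.5, MS_within = 30.24. F = 14.565, F_crit ≈ 3.252. Reject H₀.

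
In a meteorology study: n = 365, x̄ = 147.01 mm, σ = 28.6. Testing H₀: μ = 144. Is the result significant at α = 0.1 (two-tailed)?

z = (147.01 - 144)/(28.6/√365) = 2.011. Since |z| > 1.645, significant at α = 0.1.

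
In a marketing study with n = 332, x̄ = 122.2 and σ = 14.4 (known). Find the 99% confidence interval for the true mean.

CI = x̄ ± z*(σ/√n) = 122.2 ± 2.576(14.4/√332) = 122.2 ± 2.04 = (120.16, 124.24)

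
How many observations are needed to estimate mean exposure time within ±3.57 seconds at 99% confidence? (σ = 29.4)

n = (z*σ/E)² = (2.576×29.4/3.57)² = 450.04 → n = 451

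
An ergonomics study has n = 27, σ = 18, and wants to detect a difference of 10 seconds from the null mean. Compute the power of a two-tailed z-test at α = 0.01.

SE = σ/√n = 18/√27 = 3.464. Non-centrality λ = d/SE = 10/3.464 = 2.887. Power ≈ Φ(λ - z_{α/2}) = Φ(2.887 - 2.576) = Φ(0.311) = 0.622.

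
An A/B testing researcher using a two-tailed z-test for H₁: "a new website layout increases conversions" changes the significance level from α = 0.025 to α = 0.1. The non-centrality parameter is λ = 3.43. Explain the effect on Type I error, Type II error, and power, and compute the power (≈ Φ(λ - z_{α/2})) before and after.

Increasing α from 0.025 to 0.1:
• Type I error rate increases (α is the Type I rate by definition).
• Critical value moves from z_{α/2} = 2.241 to 1.645, so power = Φ(λ - z_{α/2}) goes from Φ(3.43 - 2.241) = 0.883 to Φ(3.43 - 1.645) = 0.963.
• Type II error rate β = 1 - power therefore decreases (0.117 → 0.037).
Appropriate when false negatives are costly — here, discarding a layout that would have improved conversions — lost revenue.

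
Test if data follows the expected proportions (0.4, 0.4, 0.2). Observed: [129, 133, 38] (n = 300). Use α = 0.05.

Expected: [120.0, 120.0, 60.0]. χ² = 10.15. df = 2, critical = 5.991. Reject H₀.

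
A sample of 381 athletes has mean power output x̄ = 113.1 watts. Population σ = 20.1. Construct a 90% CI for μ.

CI = x̄ ± z*(σ/√n) = 113.1 ± 1.645(20.1/√381) = 113.1 ± 1.69 = (111.41, 114.79)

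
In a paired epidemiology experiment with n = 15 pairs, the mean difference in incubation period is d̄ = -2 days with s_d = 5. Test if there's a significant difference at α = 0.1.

t = d̄/(s_d/√n) = -2/(5/√15) = -1.549. df = 14, critical t = ±1.761. Fail to reject H₀.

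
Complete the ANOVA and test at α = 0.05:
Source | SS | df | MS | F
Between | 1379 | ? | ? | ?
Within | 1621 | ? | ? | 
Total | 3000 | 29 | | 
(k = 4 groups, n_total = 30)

df_between = 3, df_within = 26. MS_between = 459.67, MS_within = 62.35. F = 7.373, F_crit ≈ 2.975. Reject H₀.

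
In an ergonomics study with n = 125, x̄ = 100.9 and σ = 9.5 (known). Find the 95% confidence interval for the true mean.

CI = x̄ ± z*(σ/√n) = 100.9 ± 1.96(9.5/√125) = 100.9 ± 1.67 = (99.23, 102.57)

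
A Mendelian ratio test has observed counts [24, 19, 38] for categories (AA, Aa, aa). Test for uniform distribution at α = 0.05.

Expected = 27 each. χ² = Σ(O-E)²/E = 7.185. df = 2, critical value = 5.991. Reject H₀.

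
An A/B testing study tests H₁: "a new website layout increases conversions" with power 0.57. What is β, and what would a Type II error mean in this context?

β = 1 - power = 1 - 0.57 = 0.43. A Type II error is failing to reject H₀ when H₀ is false (false negative) — here, failing to conclude that a new website layout increases conversions when in fact it is true. Consequence: discarding a layout that would have improved conversions — lost revenue.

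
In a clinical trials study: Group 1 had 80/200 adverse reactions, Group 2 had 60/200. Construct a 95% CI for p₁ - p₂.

p̂₁ = 0.4, p̂₂ = 0.3. Difference = 0.1. CI = (0.007, 0.193)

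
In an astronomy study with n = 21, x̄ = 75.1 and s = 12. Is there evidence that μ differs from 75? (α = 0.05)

t = (x̄ - μ₀)/(s/√n) = (75.1 - 75)/(12/√21) = 0.038. df = 20, critical t = ±2.086. Fail to reject H₀.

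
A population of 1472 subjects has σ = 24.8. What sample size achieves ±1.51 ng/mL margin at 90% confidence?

Without FPC: n₀ = (1.645×24.8/1.51)² = 729.93. With FPC: n = n₀N/(n₀+N-1) = 488.2 → n = 489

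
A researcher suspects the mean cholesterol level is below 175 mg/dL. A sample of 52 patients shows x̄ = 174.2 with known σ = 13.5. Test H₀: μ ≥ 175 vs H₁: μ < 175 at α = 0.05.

z = -0.427. Critical value: -1.645. Fail to reject H₀.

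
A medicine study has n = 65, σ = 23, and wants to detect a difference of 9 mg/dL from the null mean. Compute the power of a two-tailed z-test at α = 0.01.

SE = σ/√n = 23/√65 = 2.853. Non-centrality λ = d/SE = 9/2.853 = 3.155. Power ≈ Φ(λ - z_{α/2}) = Φ(3.155 - 2.576) = Φ(0.579) = 0.719.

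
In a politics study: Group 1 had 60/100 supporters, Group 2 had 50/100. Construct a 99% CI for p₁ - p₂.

p̂₁ = 0.6, p̂₂ = 0.5. Difference = 0.1. CI = (-0.08, 0.28)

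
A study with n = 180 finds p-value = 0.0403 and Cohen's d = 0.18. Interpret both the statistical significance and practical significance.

Statistically significant (p = 0.0403 < 0.05). Cohen's d = 0.18 indicates a very small effect size. Both statistical and practical significance should be considered.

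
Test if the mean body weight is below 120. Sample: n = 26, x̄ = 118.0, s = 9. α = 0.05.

t = (118.0 - 120)/(9/√26) = -1.133, df = 25. Critical t = -1.708. Fail to reject H₀.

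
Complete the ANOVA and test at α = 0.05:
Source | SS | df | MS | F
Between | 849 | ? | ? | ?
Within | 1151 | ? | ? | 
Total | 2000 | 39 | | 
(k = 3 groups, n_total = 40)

df_between = 2, df_within = 37. MS_between = 424.5, MS_within = 31.11. F = 13.646, F_crit ≈ 3.252. Reject H₀.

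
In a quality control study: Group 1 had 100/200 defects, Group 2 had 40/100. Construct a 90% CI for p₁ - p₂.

p̂₁ = 0.5, p̂₂ = 0.4. Difference = 0.1. CI = (0.001, 0.199)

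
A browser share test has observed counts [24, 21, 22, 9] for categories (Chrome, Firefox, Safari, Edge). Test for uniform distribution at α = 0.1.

Expected = 19 each. χ² = Σ(O-E)²/E = 7.263. df = 3, critical value = 6.251. Reject H₀.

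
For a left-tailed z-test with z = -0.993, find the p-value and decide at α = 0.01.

p = P(Z < -0.993) = Φ(-0.993) ≈ 0.1604. Since p ≥ 0.01, fail to reject H₀ (not significant) at α = 0.01.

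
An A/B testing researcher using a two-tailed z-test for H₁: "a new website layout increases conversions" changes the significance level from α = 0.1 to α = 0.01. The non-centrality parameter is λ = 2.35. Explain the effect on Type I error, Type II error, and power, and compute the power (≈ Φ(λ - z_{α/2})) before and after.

Decreasing α from 0.1 to 0.01:
• Type I error rate decreases (α is the Type I rate by definition).
• Critical value moves from z_{α/2} = 1.645 to 2.576, so power = Φ(λ - z_{α/2}) goes from Φ(2.35 - 1.645) = 0.76 to Φ(2.35 - 2.576) = 0.411.
• Type II error rate β = 1 - power therefore increases (0.24 → 0.589).
Appropriate when false positives are costly — here, rolling out a layout that doesn't actually help — wasted engineering effort.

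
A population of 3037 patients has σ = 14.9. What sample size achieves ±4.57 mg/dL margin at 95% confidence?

Without FPC: n₀ = (1.96×14.9/4.57)² = 40.837. With FPC: n = n₀N/(n₀+N-1) = 40.3 → n = 41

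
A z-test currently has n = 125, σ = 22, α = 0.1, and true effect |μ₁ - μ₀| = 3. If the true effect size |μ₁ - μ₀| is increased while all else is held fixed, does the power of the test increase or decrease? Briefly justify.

Power increases: a larger true effect increases the non-centrality λ = |μ₁ - μ₀|/(σ/√n).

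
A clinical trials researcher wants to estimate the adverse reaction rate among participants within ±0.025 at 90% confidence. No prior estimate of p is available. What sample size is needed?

Conservative approach: use p = 0.5 (maximizes p(1-p) = 0.25). n = z²(0.25)/E² = 1.645²×0.25/0.025² = 1082.4 → n = 1083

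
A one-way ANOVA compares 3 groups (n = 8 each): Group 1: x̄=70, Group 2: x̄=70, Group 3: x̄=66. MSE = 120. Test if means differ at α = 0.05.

Grand mean = 68.67. SS_between = 85.33, MS_between = 42.67. F = 0.356, F_crit ≈ 3.467. Fail to reject H₀.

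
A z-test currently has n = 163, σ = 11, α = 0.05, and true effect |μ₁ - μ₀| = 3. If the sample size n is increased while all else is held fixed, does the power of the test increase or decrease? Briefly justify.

Power increases: a larger n shrinks the standard error σ/√n, moving the sampling distribution under H₁ further from the critical value.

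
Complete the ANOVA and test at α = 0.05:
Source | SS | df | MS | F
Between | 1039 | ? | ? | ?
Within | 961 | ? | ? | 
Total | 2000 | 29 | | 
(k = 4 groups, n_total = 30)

df_between = 3, df_within = 26. MS_between = 346.33, MS_within = 36.96. F = 9.37, F_crit ≈ 2.975. Reject H₀.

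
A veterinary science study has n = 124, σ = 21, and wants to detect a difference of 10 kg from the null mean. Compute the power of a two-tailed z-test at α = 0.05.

SE = σ/√n = 21/√124 = 1.886. Non-centrality λ = d/SE = 10/1.886 = 5.303. Power ≈ Φ(λ - z_{α/2}) = Φ(5.303 - 1.96) = Φ(3.343) = 1.0.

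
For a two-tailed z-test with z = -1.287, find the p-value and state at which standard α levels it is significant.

p = 2·P(Z > |-1.287|) = 2·(1 - Φ(1.287)) ≈ 0.1981. Not significant at any standard level.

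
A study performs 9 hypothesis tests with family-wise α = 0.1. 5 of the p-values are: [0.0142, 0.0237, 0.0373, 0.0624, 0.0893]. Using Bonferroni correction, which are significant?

Bonferroni α = 0.1/9 = 0.01111. None of the given p-values are significant.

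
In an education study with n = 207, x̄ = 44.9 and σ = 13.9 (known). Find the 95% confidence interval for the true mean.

CI = x̄ ± z*(σ/√n) = 44.9 ± 1.96(13.9/√207) = 44.9 ± 1.89 = (43.01, 46.79)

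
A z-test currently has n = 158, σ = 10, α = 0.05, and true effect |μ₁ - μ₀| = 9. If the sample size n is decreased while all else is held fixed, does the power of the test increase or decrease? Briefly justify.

Power decreases: a smaller n inflates the standard error σ/√n, pulling the sampling distribution under H₁ back toward the critical value.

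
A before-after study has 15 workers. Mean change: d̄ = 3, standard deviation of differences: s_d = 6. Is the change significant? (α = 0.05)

t = d̄/(s_d/√n) = 3/(6/√15) = 1.936. df = 14, critical t = ±2.145. Fail to reject H₀.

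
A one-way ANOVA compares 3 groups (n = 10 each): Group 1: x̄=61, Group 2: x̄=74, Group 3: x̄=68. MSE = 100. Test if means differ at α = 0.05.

Grand mean = 67.67. SS_between = 846.67, MS_between = 423.33. F = 4.233, F_crit ≈ 3.354. Reject H₀.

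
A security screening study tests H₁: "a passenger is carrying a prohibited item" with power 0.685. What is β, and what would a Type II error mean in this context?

β = 1 - power = 1 - 0.685 = 0.315. A Type II error is failing to reject H₀ when H₀ is false (false negative) — here, failing to conclude that a passenger is carrying a prohibited item when in fact it is true. Consequence: letting a prohibited item through — security breach.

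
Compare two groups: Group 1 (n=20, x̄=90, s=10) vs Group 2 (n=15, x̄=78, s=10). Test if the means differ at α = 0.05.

Pooled sp = 10.0. t = 3.513, df = 33. Critical t = ±2.035. Reject H₀.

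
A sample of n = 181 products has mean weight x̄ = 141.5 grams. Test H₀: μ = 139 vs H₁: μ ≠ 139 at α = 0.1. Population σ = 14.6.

z = (x̄ - μ₀)/(σ/√n) = (141.5 - 139)/(14.6/√181) = 2.304. Critical value: ±1.645. Since |2.304| > 1.645, Reject H₀.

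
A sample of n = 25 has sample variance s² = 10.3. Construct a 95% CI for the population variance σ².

df = 24. χ²_{0.025} = 39.364, χ²_{0.975} = 12.401. CI for σ² = ((n-1)s²/χ²_{α/2}, (n-1)s²/χ²_{1-α/2}) = (24·10.3/39.364, 24·10.3/12.401) = (6.28, 19.93)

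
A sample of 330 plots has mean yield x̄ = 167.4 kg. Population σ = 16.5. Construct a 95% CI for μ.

CI = x̄ ± z*(σ/√n) = 167.4 ± 1.96(16.5/√330) = 167.4 ± 1.78 = (165.62, 169.18)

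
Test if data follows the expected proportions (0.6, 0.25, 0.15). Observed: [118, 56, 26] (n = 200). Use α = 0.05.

Expected: [120.0, 50.0, 30.0]. χ² = 1.287. df = 2, critical = 5.991. Fail to reject H₀.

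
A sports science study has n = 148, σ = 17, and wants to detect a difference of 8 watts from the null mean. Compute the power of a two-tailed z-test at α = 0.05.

SE = σ/√n = 17/√148 = 1.397. Non-centrality λ = d/SE = 8/1.397 = 5.725. Power ≈ Φ(λ - z_{α/2}) = Φ(5.725 - 1.96) = Φ(3.765) = 1.0.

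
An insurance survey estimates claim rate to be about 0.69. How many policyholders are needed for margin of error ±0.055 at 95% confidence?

n = z²p(1-p)/E² = 1.96²×0.69×0.31/0.055² = 271.6 → n = 272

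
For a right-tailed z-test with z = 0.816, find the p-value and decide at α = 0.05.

p = P(Z > 0.816) = 1 - Φ(0.816) ≈ 0.2073. Since p ≥ 0.05, fail to reject H₀ (not significant) at α = 0.05.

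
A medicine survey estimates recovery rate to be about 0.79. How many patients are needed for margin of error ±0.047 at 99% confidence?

n = z²p(1-p)/E² = 2.576²×0.79×0.21/0.047² = 498.4 → n = 499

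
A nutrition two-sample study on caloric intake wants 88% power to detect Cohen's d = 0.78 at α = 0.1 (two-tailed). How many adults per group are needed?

z_{α/2} = 1.645, z_β = Φ⁻¹(0.88) = 1.175. For medium effect (d = 0.78): n per group = 2(z_{α/2} + z_β)²/d² = 2(1.645 + 1.175)²/0.78² = 26.1 → 27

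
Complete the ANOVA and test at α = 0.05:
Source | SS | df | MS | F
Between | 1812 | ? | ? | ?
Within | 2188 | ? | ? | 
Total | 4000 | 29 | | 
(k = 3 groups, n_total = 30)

df_between = 2, df_within = 27. MS_between = 906.0, MS_within = 81.04. F = 11.18, F_crit ≈ 3.354. Reject H₀.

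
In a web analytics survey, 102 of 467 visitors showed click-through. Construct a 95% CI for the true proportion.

p̂ = 0.218. CI = p̂ ± z*√(p̂(1-p̂)/n) = (0.181, 0.256)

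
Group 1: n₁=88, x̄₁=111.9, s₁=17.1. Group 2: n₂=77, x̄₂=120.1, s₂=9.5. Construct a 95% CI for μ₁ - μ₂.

Difference = -8.2. SE = √(17.1²/88 + 9.5²/77) = 2.12. CI = (-12.36, -4.04)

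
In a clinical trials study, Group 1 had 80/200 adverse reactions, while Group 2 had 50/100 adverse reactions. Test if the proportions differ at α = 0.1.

p̂₁ = 0.4, p̂₂ = 0.5, pooled p̂ = 0.433. z = -1.648. Critical: ±1.645. Reject H₀.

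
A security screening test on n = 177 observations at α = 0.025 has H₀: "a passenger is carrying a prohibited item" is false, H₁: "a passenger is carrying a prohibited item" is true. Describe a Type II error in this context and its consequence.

Type II error: failing to reject H₀ when it is false — concluding that a passenger is carrying a prohibited item is not supported when in fact it is. Consequence: letting a prohibited item through — security breach.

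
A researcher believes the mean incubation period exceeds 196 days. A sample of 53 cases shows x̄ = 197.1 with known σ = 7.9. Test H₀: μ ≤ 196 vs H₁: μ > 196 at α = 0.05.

z = 1.014. Critical value: 1.645. Fail to reject H₀.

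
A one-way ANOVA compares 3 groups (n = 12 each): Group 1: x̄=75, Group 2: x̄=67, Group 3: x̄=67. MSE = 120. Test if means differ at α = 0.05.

Grand mean = 69.67. SS_between = 512.0, MS_between = 256.0. F = 2.133, F_crit ≈ 3.285. Fail to reject H₀.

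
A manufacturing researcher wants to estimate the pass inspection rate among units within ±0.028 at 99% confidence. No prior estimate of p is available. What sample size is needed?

Conservative approach: use p = 0.5 (maximizes p(1-p) = 0.25). n = z²(0.25)/E² = 2.576²×0.25/0.028² = 2116.0 → n = 2116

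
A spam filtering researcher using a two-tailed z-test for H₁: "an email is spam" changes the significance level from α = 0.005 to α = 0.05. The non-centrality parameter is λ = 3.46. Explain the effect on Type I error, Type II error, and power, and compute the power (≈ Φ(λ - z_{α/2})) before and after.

Increasing α from 0.005 to 0.05:
• Type I error rate increases (α is the Type I rate by definition).
• Critical value moves from z_{α/2} = 2.807 to 1.96, so power = Φ(λ - z_{α/2}) goes from Φ(3.46 - 2.807) = 0.743 to Φ(3.46 - 1.96) = 0.933.
• Type II error rate β = 1 - power therefore decreases (0.257 → 0.067).
Appropriate when false negatives are costly — here, a spam email lands in the inbox.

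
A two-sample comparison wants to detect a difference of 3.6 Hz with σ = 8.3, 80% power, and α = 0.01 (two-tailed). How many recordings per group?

n per group = 2(z_α/2 + z_β)²σ²/d² = 2×(2.576 + 0.84)²×8.3²/3.6² = 124.1 → n = 125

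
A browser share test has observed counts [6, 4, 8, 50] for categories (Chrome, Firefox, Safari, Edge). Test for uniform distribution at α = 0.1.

Expected = 17 each. χ² = Σ(O-E)²/E = 85.882. df = 3, critical value = 6.251. Reject H₀.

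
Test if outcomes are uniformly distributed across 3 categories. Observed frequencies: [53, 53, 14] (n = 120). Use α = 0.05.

Expected = 40 each. χ² = Σ(O-E)²/E = 25.35. df = 2, critical value = 5.991. Reject H₀.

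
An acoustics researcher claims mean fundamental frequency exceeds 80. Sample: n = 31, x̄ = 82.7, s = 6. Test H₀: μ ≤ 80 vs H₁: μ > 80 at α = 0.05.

t = (82.7 - 80)/(6/√31) = 2.505, df = 30. Critical t = 1.697. Reject H₀.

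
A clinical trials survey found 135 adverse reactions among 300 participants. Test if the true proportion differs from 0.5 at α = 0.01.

p̂ = 0.45, p₀ = 0.5. z = (p̂ - p₀)/√(p₀(1-p₀)/n) = -1.732. Critical: ±2.576. Fail to reject H₀.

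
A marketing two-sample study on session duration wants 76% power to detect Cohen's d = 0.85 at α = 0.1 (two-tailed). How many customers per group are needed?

z_{α/2} = 1.645, z_β = Φ⁻¹(0.76) = 0.706. For large effect (d = 0.85): n per group = 2(z_{α/2} + z_β)²/d² = 2(1.645 + 0.706)²/0.85² = 15.3 → 16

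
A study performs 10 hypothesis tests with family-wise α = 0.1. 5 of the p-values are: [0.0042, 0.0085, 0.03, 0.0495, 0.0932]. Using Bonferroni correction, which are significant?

Bonferroni α = 0.1/10 = 0.01. Significant p-values: [0.0042, 0.0085]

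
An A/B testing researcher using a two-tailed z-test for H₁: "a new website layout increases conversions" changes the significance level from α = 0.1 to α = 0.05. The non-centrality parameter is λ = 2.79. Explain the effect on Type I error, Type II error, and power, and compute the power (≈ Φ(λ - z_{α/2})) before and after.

Decreasing α from 0.1 to 0.05:
• Type I error rate decreases (α is the Type I rate by definition).
• Critical value moves from z_{α/2} = 1.645 to 1.96, so power = Φ(λ - z_{α/2}) goes from Φ(2.79 - 1.645) = 0.874 to Φ(2.79 - 1.96) = 0.797.
• Type II error rate β = 1 - power therefore increases (0.126 → 0.203).
Appropriate when false positives are costly — here, rolling out a layout that doesn't actually help — wasted engineering effort.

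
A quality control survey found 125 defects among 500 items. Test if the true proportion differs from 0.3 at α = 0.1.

p̂ = 0.25, p₀ = 0.3. z = (p̂ - p₀)/√(p₀(1-p₀)/n) = -2.44. Critical: ±1.645. Reject H₀.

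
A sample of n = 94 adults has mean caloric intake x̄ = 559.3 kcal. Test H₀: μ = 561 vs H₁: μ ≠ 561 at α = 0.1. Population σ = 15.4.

z = (x̄ - μ₀)/(σ/√n) = (559.3 - 561)/(15.4/√94) = -1.07. Critical value: ±1.645. Since |-1.07| ≤ 1.645, Fail to reject H₀.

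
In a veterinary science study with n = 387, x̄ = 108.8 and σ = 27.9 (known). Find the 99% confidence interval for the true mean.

CI = x̄ ± z*(σ/√n) = 108.8 ± 2.576(27.9/√387) = 108.8 ± 3.65 = (105.15, 112.45)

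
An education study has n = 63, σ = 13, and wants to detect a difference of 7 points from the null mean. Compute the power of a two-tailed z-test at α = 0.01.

SE = σ/√n = 13/√63 = 1.638. Non-centrality λ = d/SE = 7/1.638 = 4.274. Power ≈ Φ(λ - z_{α/2}) = Φ(4.274 - 2.576) = Φ(1.698) = 0.955.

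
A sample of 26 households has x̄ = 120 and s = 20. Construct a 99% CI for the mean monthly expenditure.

CI = x̄ ± t*(s/√n) = 120 ± 2.787(20/√26) = (109.07, 130.93)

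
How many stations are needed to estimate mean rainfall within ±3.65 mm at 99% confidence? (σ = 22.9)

n = (z*σ/E)² = (2.576×22.9/3.65)² = 261.2 → n = 262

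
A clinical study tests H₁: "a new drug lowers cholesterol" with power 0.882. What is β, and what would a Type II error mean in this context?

β = 1 - power = 1 - 0.882 = 0.118. A Type II error is failing to reject H₀ when H₀ is false (false negative) — here, failing to conclude that a new drug lowers cholesterol when in fact it is true. Consequence: shelving an effective drug — patients miss out on a treatment that would have helped.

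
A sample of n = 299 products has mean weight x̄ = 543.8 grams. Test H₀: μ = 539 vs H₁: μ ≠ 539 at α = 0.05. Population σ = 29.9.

z = (x̄ - μ₀)/(σ/√n) = (543.8 - 539)/(29.9/√299) = 2.776. Critical value: ±1.96. Since |2.776| > 1.96, Reject H₀.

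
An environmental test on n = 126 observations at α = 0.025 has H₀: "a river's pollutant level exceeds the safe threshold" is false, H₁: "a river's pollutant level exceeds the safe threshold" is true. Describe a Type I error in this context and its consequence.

Type I error: rejecting H₀ when it is true — concluding that a river's pollutant level exceeds the safe threshold when in fact it is not. Consequence: shutting down a compliant factory unnecessarily.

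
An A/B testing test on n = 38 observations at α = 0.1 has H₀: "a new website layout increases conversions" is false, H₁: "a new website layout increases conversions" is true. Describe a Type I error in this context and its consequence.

Type I error: rejecting H₀ when it is true — concluding that a new website layout increases conversions when in fact it is not. Consequence: rolling out a layout that doesn't actually help — wasted engineering effort.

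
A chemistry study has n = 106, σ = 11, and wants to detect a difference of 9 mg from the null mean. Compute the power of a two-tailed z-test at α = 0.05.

SE = σ/√n = 11/√106 = 1.068. Non-centrality λ = d/SE = 9/1.068 = 8.424. Power ≈ Φ(λ - z_{α/2}) = Φ(8.424 - 1.96) = Φ(6.464) = 1.0.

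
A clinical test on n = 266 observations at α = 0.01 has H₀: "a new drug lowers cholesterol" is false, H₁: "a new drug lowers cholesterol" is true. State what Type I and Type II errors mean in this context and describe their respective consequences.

Type I (false positive): concluding that a new drug lowers cholesterol when it is not — approving an ineffective drug — patients take a useless medication and may skip effective alternatives. Type II (false negative): failing to conclude that a new drug lowers cholesterol when it is — shelving an effective drug — patients miss out on a treatment that would have helped. Which is costlier depends on domain priorities and is a judgement call rather than a statistical fact.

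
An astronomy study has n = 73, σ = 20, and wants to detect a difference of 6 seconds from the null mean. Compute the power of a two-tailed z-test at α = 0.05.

SE = σ/√n = 20/√73 = 2.341. Non-centrality λ = d/SE = 6/2.341 = 2.563. Power ≈ Φ(λ - z_{α/2}) = Φ(2.563 - 1.96) = Φ(0.603) = 0.727.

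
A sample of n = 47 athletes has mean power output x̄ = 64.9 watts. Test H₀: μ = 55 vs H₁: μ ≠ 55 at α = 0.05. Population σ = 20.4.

z = (x̄ - μ₀)/(σ/√n) = (64.9 - 55)/(20.4/√47) = 3.327. Critical value: ±1.96. Since |3.327| > 1.96, Reject H₀.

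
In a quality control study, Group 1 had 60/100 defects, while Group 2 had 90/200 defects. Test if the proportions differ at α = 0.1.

p̂₁ = 0.6, p̂₂ = 0.45, pooled p̂ = 0.5. z = 2.449. Critical: ±1.645. Reject H₀.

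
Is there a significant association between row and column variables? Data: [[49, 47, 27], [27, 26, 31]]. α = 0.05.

χ² = 5.534. df = 2, critical = 5.991. Fail to reject H₀. No evidence of dependence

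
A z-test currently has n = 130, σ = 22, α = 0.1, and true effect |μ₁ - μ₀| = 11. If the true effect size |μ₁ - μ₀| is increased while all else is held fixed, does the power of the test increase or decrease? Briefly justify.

Power increases: a larger true effect increases the non-centrality λ = |μ₁ - μ₀|/(σ/√n).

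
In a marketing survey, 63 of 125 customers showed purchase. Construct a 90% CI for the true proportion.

p̂ = 0.504. CI = p̂ ± z*√(p̂(1-p̂)/n) = (0.43, 0.578)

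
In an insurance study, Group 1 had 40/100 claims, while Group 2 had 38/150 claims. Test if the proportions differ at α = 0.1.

p̂₁ = 0.4, p̂₂ = 0.253, pooled p̂ = 0.312. z = 2.452. Critical: ±1.645. Reject H₀.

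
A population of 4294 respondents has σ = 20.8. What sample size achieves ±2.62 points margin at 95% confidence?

Without FPC: n₀ = (1.96×20.8/2.62)² = 242.123. With FPC: n = n₀N/(n₀+N-1) = 229.2 → n = 230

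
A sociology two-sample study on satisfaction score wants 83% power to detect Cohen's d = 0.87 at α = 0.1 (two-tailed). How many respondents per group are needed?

z_{α/2} = 1.645, z_β = Φ⁻¹(0.83) = 0.954. For large effect (d = 0.87): n per group = 2(z_{α/2} + z_β)²/d² = 2(1.645 + 0.954)²/0.87² = 17.8 → 18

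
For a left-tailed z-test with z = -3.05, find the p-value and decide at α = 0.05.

p = P(Z < -3.05) = Φ(-3.05) ≈ 0.0011. Since p < 0.05, reject H₀ (significant) at α = 0.05.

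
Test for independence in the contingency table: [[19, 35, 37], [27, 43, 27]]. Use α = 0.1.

χ² = 3.586. df = 2, critical = 4.605. Fail to reject H₀. No evidence of dependence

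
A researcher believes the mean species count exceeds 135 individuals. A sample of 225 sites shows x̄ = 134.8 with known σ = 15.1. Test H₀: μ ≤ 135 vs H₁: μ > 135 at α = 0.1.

z = -0.199. Critical value: 1.28. Fail to reject H₀.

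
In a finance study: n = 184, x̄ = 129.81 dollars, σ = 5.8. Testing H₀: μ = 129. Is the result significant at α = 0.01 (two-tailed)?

z = (129.81 - 129)/(5.8/√184) = 1.894. Since |z| ≤ 2.576, not significant at α = 0.01.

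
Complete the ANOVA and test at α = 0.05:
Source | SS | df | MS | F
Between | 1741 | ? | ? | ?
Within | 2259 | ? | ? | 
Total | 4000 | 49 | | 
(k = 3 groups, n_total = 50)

df_between = 2, df_within = 47. MS_between = 870.5, MS_within = 48.06. F = 18.111, F_crit ≈ 3.195. Reject H₀.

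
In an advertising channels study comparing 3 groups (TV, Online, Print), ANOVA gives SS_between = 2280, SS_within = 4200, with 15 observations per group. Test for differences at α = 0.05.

df_between = 2, df_within = 42. F = MS_between/MS_within = 1140.0/100.0 = 11.4. F_crit ≈ 3.22. Reject H₀. At least one mean differs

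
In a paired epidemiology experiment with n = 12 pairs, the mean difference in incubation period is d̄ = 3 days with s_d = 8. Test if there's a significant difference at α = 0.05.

t = d̄/(s_d/√n) = 3/(8/√12) = 1.299. df = 11, critical t = ±2.201. Fail to reject H₀.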